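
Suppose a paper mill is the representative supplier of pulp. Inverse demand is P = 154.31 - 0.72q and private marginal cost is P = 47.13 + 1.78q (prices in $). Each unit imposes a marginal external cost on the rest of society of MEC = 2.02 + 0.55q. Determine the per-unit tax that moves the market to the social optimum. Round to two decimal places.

Social marginal cost = private MC + MEC = 49.15 + 2.33q.
Set SMC = demand: 49.15 + 2.33q = 154.31 - 0.72q → q* = 34.4787.
The Pigouvian tax equals MEC at q*: 2.02 + 0.55×34.4787 = 20.9833.

tax = $20.98 per unit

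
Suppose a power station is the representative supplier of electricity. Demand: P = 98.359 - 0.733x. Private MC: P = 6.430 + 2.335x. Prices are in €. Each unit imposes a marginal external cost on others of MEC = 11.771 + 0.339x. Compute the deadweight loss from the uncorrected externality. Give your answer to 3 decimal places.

Market equilibrium (private): 6.430 + 2.335x = 98.359 - 0.733x → x_m = 29.9638.
Social marginal cost = private MC + MEC = 18.201 + 2.674x.
Set SMC = demand: 18.201 + 2.674x = 98.359 - 0.733x → x* = 23.5274.
The loss is the area between SMC and demand from x* to x_m; with linear curves that's a triangle of height MEC(x_m).
DWL = ½ × 6.4364 × 21.9287 = 70.5709.

DWL = €70.571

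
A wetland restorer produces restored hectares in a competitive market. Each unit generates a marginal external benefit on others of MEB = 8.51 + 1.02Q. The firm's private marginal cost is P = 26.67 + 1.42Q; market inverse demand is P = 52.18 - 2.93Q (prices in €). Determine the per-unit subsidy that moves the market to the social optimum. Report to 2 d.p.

subsidy = €18.93 per unit

Social marginal cost = private MC − MEB = 18.16 + 0.40Q.
Set SMC = demand: 18.16 + 0.40Q = 52.18 - 2.93Q → Q* = 10.2162.
The Pigouvian subsidy equals MEB at Q*: 8.51 + 1.02×10.2162 = 18.9305.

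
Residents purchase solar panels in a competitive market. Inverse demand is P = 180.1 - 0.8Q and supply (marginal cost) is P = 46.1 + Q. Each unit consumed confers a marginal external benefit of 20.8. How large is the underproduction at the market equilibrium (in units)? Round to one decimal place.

Market equilibrium (private): 46.1 + Q = 180.1 - 0.8Q → Q_m = 74.4444.
Social marginal benefit = demand + MEB = 200.9 - 0.8Q.
Set SMB = MC: 200.9 - 0.8Q = 46.1 + Q → Q* = 86.0000.
Gap = |74.4444 − 86.0000| = 11.5556.

11.6 units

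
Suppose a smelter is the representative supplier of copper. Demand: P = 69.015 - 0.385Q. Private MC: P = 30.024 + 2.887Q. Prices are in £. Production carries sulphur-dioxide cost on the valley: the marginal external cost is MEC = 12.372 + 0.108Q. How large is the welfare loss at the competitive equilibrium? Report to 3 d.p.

DWL = £27.599

Market equilibrium (private): 30.024 + 2.887Q = 69.015 - 0.385Q → Q_m = 11.9166.
Social marginal cost = private MC + MEC = 42.396 + 2.995Q.
Set SMC = demand: 42.396 + 2.995Q = 69.015 - 0.385Q → Q* = 7.8754.
Height of the DWL triangle at Q_m is SMC(Q_m) − demand(Q_m) = MEC(Q_m) = 13.6590.
DWL = ½ × 4.0412 × 13.6590 = 27.5994.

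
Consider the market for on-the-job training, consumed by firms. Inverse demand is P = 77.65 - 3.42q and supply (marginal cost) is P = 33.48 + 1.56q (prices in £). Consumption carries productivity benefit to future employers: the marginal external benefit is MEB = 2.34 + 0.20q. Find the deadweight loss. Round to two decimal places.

Market equilibrium (private): 33.48 + 1.56q = 77.65 - 3.42q → q_m = 8.8695.
Social marginal benefit = demand + MEB = 79.99 - 3.22q.
Set SMB = MC: 79.99 - 3.22q = 33.48 + 1.56q → q* = 9.7301.
The loss is the area between SMB and MC from q* to q_m; with linear curves that's a triangle of height MEB(q_m).
DWL = ½ × 0.8606 × 4.1139 = 1.7702.

DWL = £1.77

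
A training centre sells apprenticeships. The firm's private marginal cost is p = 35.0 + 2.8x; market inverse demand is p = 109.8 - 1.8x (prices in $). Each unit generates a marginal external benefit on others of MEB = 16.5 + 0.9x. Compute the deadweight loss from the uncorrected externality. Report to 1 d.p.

DWL = $131.0

Market equilibrium (private): 35.0 + 2.8x = 109.8 - 1.8x → x_m = 16.2609.
Social marginal cost = private MC − MEB = 18.5 + 1.9x.
Set SMC = demand: 18.5 + 1.9x = 109.8 - 1.8x → x* = 24.6757.
Between x* and x_m the wedge demand − SMC runs linearly from 0 to MEB(x_m), so the loss is a triangle.
DWL = ½ × 8.4148 × 31.1348 = 130.9966.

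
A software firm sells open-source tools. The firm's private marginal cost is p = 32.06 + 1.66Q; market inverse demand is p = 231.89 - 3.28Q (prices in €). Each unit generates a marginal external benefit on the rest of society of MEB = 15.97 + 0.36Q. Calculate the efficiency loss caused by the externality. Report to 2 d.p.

DWL = €101.77

Market equilibrium (private): 32.06 + 1.66Q = 231.89 - 3.28Q → Q_m = 40.4514.
Social marginal cost = private MC − MEB = 16.09 + 1.30Q.
Set SMC = demand: 16.09 + 1.30Q = 231.89 - 3.28Q → Q* = 47.1179.
Height of the DWL triangle at Q_m is demand(Q_m) − SMC(Q_m) = MEB(Q_m) = 30.5325.
DWL = ½ × 6.6665 × 30.5325 = 101.7725.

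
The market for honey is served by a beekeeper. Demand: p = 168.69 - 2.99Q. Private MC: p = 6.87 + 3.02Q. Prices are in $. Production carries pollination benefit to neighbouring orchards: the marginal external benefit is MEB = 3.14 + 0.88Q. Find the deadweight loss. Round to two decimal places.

DWL = $70.18

Market equilibrium (private): 6.87 + 3.02Q = 168.69 - 2.99Q → Q_m = 26.9251.
Social marginal cost = private MC − MEB = 3.73 + 2.14Q.
Set SMC = demand: 3.73 + 2.14Q = 168.69 - 2.99Q → Q* = 32.1559.
The welfare-loss triangle has base |Q_m − Q*| and height MEB(Q_m) (the vertical gap between SMC and demand is zero at Q* and MEB at Q_m).
DWL = ½ × 5.2308 × 26.8341 = 70.1819.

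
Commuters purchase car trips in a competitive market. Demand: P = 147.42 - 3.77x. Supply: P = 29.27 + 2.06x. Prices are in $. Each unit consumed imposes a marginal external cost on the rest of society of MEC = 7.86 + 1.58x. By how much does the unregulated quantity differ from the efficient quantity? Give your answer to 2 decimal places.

5.38 units

Market equilibrium (private): 29.27 + 2.06x = 147.42 - 3.77x → x_m = 20.2659.
Social marginal benefit = demand − MEC = 139.56 - 5.35x.
Set SMB = MC: 139.56 - 5.35x = 29.27 + 2.06x → x* = 14.8839.
Gap = |20.2659 − 14.8839| = 5.3820.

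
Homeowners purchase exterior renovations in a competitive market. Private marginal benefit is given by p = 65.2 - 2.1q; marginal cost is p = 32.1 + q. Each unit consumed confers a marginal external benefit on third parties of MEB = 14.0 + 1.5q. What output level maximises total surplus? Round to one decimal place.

q* = 29.4

Social marginal benefit = demand + MEB = 79.2 - 0.6q.
Set SMB = MC: 79.2 - 0.6q = 32.1 + q → q* = 29.4375.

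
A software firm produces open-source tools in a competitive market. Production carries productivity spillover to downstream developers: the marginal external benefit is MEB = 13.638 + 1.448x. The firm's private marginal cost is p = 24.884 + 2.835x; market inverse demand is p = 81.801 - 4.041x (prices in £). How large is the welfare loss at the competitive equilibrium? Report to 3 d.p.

Market equilibrium (private): 24.884 + 2.835x = 81.801 - 4.041x → x_m = 8.2776.
Social marginal cost = private MC − MEB = 11.246 + 1.387x.
Set SMC = demand: 11.246 + 1.387x = 81.801 - 4.041x → x* = 12.9983.
The loss is the area between SMC and demand from x* to x_m; with linear curves that's a triangle of height MEB(x_m).
DWL = ½ × 4.7207 × 25.6240 = 60.4816.

DWL = £60.482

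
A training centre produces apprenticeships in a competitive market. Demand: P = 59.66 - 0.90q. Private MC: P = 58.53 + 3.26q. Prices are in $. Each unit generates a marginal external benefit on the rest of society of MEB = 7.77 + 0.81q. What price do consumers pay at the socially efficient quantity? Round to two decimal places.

Social marginal cost = private MC − MEB = 50.76 + 2.45q.
Set SMC = demand: 50.76 + 2.45q = 59.66 - 0.90q → q* = 2.6567.
Consumer price on the demand curve at q*: 59.66 − 0.90×2.6567 = 57.2690.

P = $57.27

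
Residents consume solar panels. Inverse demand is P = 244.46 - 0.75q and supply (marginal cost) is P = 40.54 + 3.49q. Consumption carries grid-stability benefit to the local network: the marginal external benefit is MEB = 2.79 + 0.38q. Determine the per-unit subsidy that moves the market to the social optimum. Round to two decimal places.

Social marginal benefit = demand + MEB = 247.25 - 0.37q.
Set SMB = MC: 247.25 - 0.37q = 40.54 + 3.49q → q* = 53.5518.
The Pigouvian subsidy equals MEB at q*: 2.79 + 0.38×53.5518 = 23.1397.

subsidy = 23.14 per unit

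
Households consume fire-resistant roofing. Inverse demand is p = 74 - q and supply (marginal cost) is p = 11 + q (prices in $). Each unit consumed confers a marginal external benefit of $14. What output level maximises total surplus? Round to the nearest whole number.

Social marginal benefit = demand + MEB = 88 - q.
Set SMB = MC: 88 - q = 11 + q → q* = 38.5000.

q* = 39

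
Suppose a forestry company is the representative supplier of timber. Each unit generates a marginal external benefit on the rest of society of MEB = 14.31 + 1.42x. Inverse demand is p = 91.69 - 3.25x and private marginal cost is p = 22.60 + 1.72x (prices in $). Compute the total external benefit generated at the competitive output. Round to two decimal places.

$336.14

Market equilibrium (private): 22.60 + 1.72x = 91.69 - 3.25x → x_m = 13.9014.
Total external benefit = ∫₀^{x_m} (14.31 + 1.42x) dx = 14.31×13.9014 + ½×1.42×13.9014² = 336.1358.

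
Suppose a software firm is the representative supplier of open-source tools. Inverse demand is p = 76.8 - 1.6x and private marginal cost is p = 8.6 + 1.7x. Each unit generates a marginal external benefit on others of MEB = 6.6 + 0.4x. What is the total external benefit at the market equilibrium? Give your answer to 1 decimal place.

221.8

Market equilibrium (private): 8.6 + 1.7x = 76.8 - 1.6x → x_m = 20.6667.
Total external benefit = ∫₀^{x_m} (6.6 + 0.4x) dx = 6.6×20.6667 + ½×0.4×20.6667² = 221.8227.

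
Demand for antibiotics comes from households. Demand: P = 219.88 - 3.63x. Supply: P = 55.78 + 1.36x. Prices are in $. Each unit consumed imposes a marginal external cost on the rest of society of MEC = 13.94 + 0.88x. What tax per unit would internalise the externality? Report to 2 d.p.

tax = $36.45 per unit

Social marginal benefit = demand − MEC = 205.94 - 4.51x.
Set SMB = MC: 205.94 - 4.51x = 55.78 + 1.36x → x* = 25.5809.
The Pigouvian tax equals MEC at x*: 13.94 + 0.88×25.5809 = 36.4512.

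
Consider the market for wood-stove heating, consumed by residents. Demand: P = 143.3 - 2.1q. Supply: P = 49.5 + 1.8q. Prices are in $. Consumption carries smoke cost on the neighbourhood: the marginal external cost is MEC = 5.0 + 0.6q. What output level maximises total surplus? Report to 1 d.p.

q* = 19.7

Social marginal benefit = demand − MEC = 138.3 - 2.7q.
Set SMB = MC: 138.3 - 2.7q = 49.5 + 1.8q → q* = 19.7333.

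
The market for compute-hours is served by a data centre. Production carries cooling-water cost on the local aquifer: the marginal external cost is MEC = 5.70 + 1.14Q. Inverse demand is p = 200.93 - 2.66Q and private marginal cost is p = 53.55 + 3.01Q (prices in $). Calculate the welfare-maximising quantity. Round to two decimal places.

Q* = 20.80

Social marginal cost = private MC + MEC = 59.25 + 4.15Q.
Set SMC = demand: 59.25 + 4.15Q = 200.93 - 2.66Q → Q* = 20.8047.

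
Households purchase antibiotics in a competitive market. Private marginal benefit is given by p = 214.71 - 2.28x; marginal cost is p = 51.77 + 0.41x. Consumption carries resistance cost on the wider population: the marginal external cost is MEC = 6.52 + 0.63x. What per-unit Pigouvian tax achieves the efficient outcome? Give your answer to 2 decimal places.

Social marginal benefit = demand − MEC = 208.19 - 2.91x.
Set SMB = MC: 208.19 - 2.91x = 51.77 + 0.41x → x* = 47.1145.
The Pigouvian tax equals MEC at x*: 6.52 + 0.63×47.1145 = 36.2021.

tax = 36.20 per unit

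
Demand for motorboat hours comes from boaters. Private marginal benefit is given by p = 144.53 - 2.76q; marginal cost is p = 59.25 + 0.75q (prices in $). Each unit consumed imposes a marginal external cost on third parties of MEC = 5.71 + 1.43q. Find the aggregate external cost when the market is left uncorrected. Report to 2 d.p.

$560.80

Market equilibrium (private): 59.25 + 0.75q = 144.53 - 2.76q → q_m = 24.2963.
Total external cost = ∫₀^{q_m} (5.71 + 1.43q) dq = 5.71×24.2963 + ½×1.43×24.2963² = 560.8037.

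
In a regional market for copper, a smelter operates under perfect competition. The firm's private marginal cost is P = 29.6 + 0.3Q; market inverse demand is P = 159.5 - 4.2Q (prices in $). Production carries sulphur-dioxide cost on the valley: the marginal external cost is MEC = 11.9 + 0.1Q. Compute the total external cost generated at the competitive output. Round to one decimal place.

Market equilibrium (private): 29.6 + 0.3Q = 159.5 - 4.2Q → Q_m = 28.8667.
Total external cost = ∫₀^{Q_m} (11.9 + 0.1Q) dQ = 11.9×28.8667 + ½×0.1×28.8667² = 385.1780.

$385.2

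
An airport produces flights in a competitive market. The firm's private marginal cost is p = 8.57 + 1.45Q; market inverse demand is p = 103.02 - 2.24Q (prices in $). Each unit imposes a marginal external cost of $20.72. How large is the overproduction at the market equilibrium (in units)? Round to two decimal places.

5.62 units

Market equilibrium (private): 8.57 + 1.45Q = 103.02 - 2.24Q → Q_m = 25.5962.
Social marginal cost = private MC + MEC = 29.29 + 1.45Q.
Set SMC = demand: 29.29 + 1.45Q = 103.02 - 2.24Q → Q* = 19.9810.
Gap = |25.5962 − 19.9810| = 5.6152.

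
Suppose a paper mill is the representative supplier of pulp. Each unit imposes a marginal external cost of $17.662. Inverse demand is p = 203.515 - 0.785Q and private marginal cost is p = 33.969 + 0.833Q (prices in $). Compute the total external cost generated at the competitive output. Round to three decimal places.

$1850.755

Market equilibrium (private): 33.969 + 0.833Q = 203.515 - 0.785Q → Q_m = 104.7874.
Total external cost = MEC × Q_m = 17.662 × 104.7874 = 1850.7551.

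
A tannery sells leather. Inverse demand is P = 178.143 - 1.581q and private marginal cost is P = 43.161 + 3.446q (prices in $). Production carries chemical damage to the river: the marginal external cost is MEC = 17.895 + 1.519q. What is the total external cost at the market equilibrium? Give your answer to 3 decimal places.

Market equilibrium (private): 43.161 + 3.446q = 178.143 - 1.581q → q_m = 26.8514.
Total external cost = ∫₀^{q_m} (17.895 + 1.519q) dq = 17.895×26.8514 + ½×1.519×26.8514² = 1028.1035.

$1028.104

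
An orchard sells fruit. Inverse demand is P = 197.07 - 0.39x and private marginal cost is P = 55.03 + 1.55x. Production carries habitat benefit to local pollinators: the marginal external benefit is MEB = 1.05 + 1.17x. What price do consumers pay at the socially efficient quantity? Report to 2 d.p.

P = 124.60

Social marginal cost = private MC − MEB = 53.98 + 0.38x.
Set SMC = demand: 53.98 + 0.38x = 197.07 - 0.39x → x* = 185.8312.
Consumer price on the demand curve at x*: 197.07 − 0.39×185.8312 = 124.5958.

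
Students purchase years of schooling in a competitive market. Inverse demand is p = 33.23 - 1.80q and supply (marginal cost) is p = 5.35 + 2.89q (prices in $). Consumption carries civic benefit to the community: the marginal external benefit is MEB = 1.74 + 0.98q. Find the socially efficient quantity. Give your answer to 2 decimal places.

Social marginal benefit = demand + MEB = 34.97 - 0.82q.
Set SMB = MC: 34.97 - 0.82q = 5.35 + 2.89q → q* = 7.9838.

q* = 7.98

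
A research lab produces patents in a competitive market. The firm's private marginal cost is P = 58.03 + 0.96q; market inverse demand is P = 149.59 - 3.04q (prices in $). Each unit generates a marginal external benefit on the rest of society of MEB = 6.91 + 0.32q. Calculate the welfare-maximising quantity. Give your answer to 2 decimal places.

Social marginal cost = private MC − MEB = 51.12 + 0.64q.
Set SMC = demand: 51.12 + 0.64q = 149.59 - 3.04q → q* = 26.7582.

q* = 26.76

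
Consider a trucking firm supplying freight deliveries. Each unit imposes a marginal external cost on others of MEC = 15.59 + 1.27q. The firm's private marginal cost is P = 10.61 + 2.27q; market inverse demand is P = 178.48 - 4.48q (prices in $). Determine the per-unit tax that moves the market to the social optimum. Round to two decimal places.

tax = $39.70 per unit

Social marginal cost = private MC + MEC = 26.20 + 3.54q.
Set SMC = demand: 26.20 + 3.54q = 178.48 - 4.48q → q* = 18.9875.
The Pigouvian tax equals MEC at q*: 15.59 + 1.27×18.9875 = 39.7041.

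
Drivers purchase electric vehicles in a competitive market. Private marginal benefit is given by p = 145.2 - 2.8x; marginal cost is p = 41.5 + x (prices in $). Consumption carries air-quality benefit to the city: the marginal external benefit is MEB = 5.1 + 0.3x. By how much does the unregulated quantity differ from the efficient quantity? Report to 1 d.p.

Market equilibrium (private): 41.5 + x = 145.2 - 2.8x → x_m = 27.2895.
Social marginal benefit = demand + MEB = 150.3 - 2.5x.
Set SMB = MC: 150.3 - 2.5x = 41.5 + x → x* = 31.0857.
Gap = |27.2895 − 31.0857| = 3.7962.

3.8 units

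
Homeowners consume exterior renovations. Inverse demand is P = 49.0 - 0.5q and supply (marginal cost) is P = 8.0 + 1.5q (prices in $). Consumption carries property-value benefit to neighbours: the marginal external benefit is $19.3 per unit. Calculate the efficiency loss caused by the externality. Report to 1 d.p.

Market equilibrium (private): 8.0 + 1.5q = 49.0 - 0.5q → q_m = 20.5000.
Social marginal benefit = demand + MEB = 68.3 - 0.5q.
Set SMB = MC: 68.3 - 0.5q = 8.0 + 1.5q → q* = 30.1500.
The welfare-loss triangle has base |q_m − q*| and height MEB(q_m) (the vertical gap between SMB and MC is zero at q* and MEB at q_m).
DWL = ½ × 9.6500 × 19.3000 = 93.1225.

DWL = $93.1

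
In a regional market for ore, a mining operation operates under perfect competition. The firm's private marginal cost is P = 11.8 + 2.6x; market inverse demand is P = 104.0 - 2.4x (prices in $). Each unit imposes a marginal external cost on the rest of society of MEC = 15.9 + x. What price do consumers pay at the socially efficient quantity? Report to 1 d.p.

P = $73.5

Social marginal cost = private MC + MEC = 27.7 + 3.6x.
Set SMC = demand: 27.7 + 3.6x = 104.0 - 2.4x → x* = 12.7167.
Consumer price on the demand curve at x*: 104.0 − 2.4×12.7167 = 73.4799.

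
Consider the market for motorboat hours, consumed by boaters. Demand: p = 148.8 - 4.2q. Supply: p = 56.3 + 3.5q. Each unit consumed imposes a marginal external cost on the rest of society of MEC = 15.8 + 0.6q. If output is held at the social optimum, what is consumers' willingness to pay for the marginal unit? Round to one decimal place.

P = 110.0

Social marginal benefit = demand − MEC = 133.0 - 4.8q.
Set SMB = MC: 133.0 - 4.8q = 56.3 + 3.5q → q* = 9.2410.
Consumer price on the demand curve at q*: 148.8 − 4.2×9.2410 = 109.9878.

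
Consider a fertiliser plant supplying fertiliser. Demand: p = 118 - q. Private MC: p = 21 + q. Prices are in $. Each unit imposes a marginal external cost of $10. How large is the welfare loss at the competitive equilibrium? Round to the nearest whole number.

DWL = $25

Market equilibrium (private): 21 + q = 118 - q → q_m = 48.5000.
Social marginal cost = private MC + MEC = 31 + q.
Set SMC = demand: 31 + q = 118 - q → q* = 43.5000.
Between q* and q_m the wedge SMC − demand runs linearly from 0 to MEC(q_m), so the loss is a triangle.
DWL = ½ × 5.0000 × 10.0000 = 25.0000.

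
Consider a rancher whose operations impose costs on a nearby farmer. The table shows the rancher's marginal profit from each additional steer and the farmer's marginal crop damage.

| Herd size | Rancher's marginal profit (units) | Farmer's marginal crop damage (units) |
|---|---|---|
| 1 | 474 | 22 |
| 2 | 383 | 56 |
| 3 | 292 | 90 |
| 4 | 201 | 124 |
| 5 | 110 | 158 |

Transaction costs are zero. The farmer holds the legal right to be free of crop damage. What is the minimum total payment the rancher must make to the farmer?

Efficient level: marginal profit ≥ marginal crop damage through level 4, so k* = 4.
With the farmer holding the right, the rancher must at least compensate total damage at k*: 22 + 56 + 90 + 124 = 292.

292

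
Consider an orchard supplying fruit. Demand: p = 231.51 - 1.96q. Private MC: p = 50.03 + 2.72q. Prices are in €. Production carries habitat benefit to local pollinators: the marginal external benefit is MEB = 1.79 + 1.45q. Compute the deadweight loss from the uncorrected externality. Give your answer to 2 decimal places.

Market equilibrium (private): 50.03 + 2.72q = 231.51 - 1.96q → q_m = 38.7778.
Social marginal cost = private MC − MEB = 48.24 + 1.27q.
Set SMC = demand: 48.24 + 1.27q = 231.51 - 1.96q → q* = 56.7399.
Height of the DWL triangle at q_m is demand(q_m) − SMC(q_m) = MEB(q_m) = 58.0178.
DWL = ½ × 17.9621 × 58.0178 = 521.0608.

DWL = €521.06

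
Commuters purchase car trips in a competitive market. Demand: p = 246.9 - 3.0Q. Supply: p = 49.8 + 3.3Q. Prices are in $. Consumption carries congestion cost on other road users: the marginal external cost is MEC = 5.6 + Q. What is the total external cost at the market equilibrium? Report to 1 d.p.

Market equilibrium (private): 49.8 + 3.3Q = 246.9 - 3.0Q → Q_m = 31.2857.
Total external cost = ∫₀^{Q_m} (5.6 + 1.0Q) dQ = 5.6×31.2857 + ½×1.0×31.2857² = 664.5974.

$664.6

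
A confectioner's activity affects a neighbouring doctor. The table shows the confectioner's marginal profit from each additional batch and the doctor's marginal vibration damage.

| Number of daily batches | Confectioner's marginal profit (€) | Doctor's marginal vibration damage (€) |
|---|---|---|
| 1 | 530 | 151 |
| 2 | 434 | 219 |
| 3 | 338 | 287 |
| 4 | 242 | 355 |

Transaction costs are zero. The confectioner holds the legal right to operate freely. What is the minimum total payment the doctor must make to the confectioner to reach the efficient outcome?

€242

Left alone the confectioner would choose level 4 (marginal profit stays positive).
Efficient level: k* = 3 (marginal profit ≥ marginal vibration damage through 3).
The doctor must at least cover the confectioner's forgone profit from cutting 4→3: 242 = 242.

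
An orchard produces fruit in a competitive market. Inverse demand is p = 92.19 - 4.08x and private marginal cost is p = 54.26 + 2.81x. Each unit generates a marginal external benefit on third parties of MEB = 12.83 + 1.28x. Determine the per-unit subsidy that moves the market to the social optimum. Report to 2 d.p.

subsidy = 24.41 per unit

Social marginal cost = private MC − MEB = 41.43 + 1.53x.
Set SMC = demand: 41.43 + 1.53x = 92.19 - 4.08x → x* = 9.0481.
The Pigouvian subsidy equals MEB at x*: 12.83 + 1.28×9.0481 = 24.4116.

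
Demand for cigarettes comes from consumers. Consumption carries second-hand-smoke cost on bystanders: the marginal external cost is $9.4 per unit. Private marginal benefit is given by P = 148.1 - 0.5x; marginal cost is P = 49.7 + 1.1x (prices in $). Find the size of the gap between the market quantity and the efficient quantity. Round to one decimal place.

Market equilibrium (private): 49.7 + 1.1x = 148.1 - 0.5x → x_m = 61.5000.
Social marginal benefit = demand − MEC = 138.7 - 0.5x.
Set SMB = MC: 138.7 - 0.5x = 49.7 + 1.1x → x* = 55.6250.
Gap = |61.5000 − 55.6250| = 5.8750.

5.9 units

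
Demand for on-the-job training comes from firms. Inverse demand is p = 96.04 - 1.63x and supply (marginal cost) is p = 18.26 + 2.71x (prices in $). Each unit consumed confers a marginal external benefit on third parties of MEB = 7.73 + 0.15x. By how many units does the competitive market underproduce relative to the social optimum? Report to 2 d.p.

Market equilibrium (private): 18.26 + 2.71x = 96.04 - 1.63x → x_m = 17.9217.
Social marginal benefit = demand + MEB = 103.77 - 1.48x.
Set SMB = MC: 103.77 - 1.48x = 18.26 + 2.71x → x* = 20.4081.
Gap = |17.9217 − 20.4081| = 2.4864.

2.49 units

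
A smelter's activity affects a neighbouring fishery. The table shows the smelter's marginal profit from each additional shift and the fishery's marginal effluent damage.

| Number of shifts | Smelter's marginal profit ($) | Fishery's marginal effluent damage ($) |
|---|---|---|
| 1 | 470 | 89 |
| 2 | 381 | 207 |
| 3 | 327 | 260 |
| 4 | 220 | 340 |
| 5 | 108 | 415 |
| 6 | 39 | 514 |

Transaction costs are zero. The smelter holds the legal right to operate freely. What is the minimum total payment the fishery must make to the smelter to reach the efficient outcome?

Left alone the smelter would choose level 6 (marginal profit stays positive).
Efficient level: k* = 3 (marginal profit ≥ marginal effluent damage through 3).
The fishery must at least cover the smelter's forgone profit from cutting 6→3: 220 + 108 + 39 = 367.

$367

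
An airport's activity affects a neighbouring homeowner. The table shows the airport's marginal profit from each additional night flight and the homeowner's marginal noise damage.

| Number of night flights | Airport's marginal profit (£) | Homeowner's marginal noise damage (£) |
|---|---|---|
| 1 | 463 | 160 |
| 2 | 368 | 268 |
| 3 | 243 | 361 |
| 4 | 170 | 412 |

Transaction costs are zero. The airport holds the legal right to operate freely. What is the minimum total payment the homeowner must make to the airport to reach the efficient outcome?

Left alone the airport would choose level 4 (marginal profit stays positive).
Efficient level: k* = 2 (marginal profit ≥ marginal noise damage through 2).
The homeowner must at least cover the airport's forgone profit from cutting 4→2: 243 + 170 = 413.

£413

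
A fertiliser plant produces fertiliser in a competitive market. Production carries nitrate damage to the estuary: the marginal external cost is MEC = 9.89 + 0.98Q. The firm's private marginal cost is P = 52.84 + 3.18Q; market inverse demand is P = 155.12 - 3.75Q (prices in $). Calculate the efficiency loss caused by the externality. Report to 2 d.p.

Market equilibrium (private): 52.84 + 3.18Q = 155.12 - 3.75Q → Q_m = 14.7590.
Social marginal cost = private MC + MEC = 62.73 + 4.16Q.
Set SMC = demand: 62.73 + 4.16Q = 155.12 - 3.75Q → Q* = 11.6802.
Between Q* and Q_m the wedge SMC − demand runs linearly from 0 to MEC(Q_m), so the loss is a triangle.
DWL = ½ × 3.0788 × 24.3538 = 37.4902.

DWL = $37.49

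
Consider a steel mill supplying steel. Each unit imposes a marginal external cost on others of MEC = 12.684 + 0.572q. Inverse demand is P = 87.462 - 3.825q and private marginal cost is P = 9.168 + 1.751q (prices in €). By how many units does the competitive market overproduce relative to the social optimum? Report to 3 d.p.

Market equilibrium (private): 9.168 + 1.751q = 87.462 - 3.825q → q_m = 14.0412.
Social marginal cost = private MC + MEC = 21.852 + 2.323q.
Set SMC = demand: 21.852 + 2.323q = 87.462 - 3.825q → q* = 10.6718.
Gap = |14.0412 − 10.6718| = 3.3694.

3.369 units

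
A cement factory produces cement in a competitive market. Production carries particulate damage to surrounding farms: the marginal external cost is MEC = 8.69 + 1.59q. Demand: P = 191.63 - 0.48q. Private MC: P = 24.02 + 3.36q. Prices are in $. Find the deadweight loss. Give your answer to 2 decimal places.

DWL = $561.53

Market equilibrium (private): 24.02 + 3.36q = 191.63 - 0.48q → q_m = 43.6484.
Social marginal cost = private MC + MEC = 32.71 + 4.95q.
Set SMC = demand: 32.71 + 4.95q = 191.63 - 0.48q → q* = 29.2670.
The loss is the area between SMC and demand from q* to q_m; with linear curves that's a triangle of height MEC(q_m).
DWL = ½ × 14.3814 × 78.0910 = 561.5290.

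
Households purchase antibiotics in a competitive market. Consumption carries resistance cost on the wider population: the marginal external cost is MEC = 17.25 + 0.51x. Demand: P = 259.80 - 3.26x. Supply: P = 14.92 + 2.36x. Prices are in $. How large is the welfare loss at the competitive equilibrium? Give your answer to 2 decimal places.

Market equilibrium (private): 14.92 + 2.36x = 259.80 - 3.26x → x_m = 43.5730.
Social marginal benefit = demand − MEC = 242.55 - 3.77x.
Set SMB = MC: 242.55 - 3.77x = 14.92 + 2.36x → x* = 37.1338.
Between x* and x_m the wedge MC − SMB runs linearly from 0 to MEC(x_m), so the loss is a triangle.
DWL = ½ × 6.4392 × 39.4722 = 127.0847.

DWL = $127.08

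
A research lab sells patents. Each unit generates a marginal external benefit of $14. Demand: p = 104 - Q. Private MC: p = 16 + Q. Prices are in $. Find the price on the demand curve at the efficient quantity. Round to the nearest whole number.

Social marginal cost = private MC − MEB = 2 + Q.
Set SMC = demand: 2 + Q = 104 - Q → Q* = 51.0000.
Consumer price on the demand curve at Q*: 104 − 1×51.0000 = 53.0000.

P = $53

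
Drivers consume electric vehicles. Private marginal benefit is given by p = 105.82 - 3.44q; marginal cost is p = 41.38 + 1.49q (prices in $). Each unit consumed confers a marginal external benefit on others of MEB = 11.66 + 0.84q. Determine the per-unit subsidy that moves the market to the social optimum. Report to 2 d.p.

subsidy = $27.29 per unit

Social marginal benefit = demand + MEB = 117.48 - 2.60q.
Set SMB = MC: 117.48 - 2.60q = 41.38 + 1.49q → q* = 18.6064.
The Pigouvian subsidy equals MEB at q*: 11.66 + 0.84×18.6064 = 27.2894.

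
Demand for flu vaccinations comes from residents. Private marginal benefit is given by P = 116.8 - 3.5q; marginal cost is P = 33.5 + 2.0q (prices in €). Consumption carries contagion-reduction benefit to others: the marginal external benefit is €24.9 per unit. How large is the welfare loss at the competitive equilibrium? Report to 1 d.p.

DWL = €56.4

Market equilibrium (private): 33.5 + 2.0q = 116.8 - 3.5q → q_m = 15.1455.
Social marginal benefit = demand + MEB = 141.7 - 3.5q.
Set SMB = MC: 141.7 - 3.5q = 33.5 + 2.0q → q* = 19.6727.
The loss is the area between SMB and MC from q* to q_m; with linear curves that's a triangle of height MEB(q_m).
DWL = ½ × 4.5272 × 24.9000 = 56.3636.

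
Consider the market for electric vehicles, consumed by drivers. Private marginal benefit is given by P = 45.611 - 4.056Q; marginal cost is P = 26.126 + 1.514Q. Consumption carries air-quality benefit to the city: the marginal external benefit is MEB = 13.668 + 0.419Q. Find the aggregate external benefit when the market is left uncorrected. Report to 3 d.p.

50.377

Market equilibrium (private): 26.126 + 1.514Q = 45.611 - 4.056Q → Q_m = 3.4982.
Total external benefit = ∫₀^{Q_m} (13.668 + 0.419Q) dQ = 13.668×3.4982 + ½×0.419×3.4982² = 50.3771.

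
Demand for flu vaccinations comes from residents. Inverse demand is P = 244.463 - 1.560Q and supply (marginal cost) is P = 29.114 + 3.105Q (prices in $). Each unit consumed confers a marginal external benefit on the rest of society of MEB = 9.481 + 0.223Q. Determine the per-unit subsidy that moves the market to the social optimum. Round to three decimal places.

subsidy = $20.768 per unit

Social marginal benefit = demand + MEB = 253.944 - 1.337Q.
Set SMB = MC: 253.944 - 1.337Q = 29.114 + 3.105Q → Q* = 50.6146.
The Pigouvian subsidy equals MEB at Q*: 9.481 + 0.223×50.6146 = 20.7681.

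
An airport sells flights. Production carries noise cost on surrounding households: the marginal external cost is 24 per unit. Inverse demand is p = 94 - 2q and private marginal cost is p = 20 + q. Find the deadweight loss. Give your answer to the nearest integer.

Market equilibrium (private): 20 + q = 94 - 2q → q_m = 24.6667.
Social marginal cost = private MC + MEC = 44 + q.
Set SMC = demand: 44 + q = 94 - 2q → q* = 16.6667.
The welfare-loss triangle has base |q_m − q*| and height MEC(q_m) (the vertical gap between SMC and demand is zero at q* and MEC at q_m).
DWL = ½ × 8.0000 × 24.0000 = 96.0000.

DWL = 96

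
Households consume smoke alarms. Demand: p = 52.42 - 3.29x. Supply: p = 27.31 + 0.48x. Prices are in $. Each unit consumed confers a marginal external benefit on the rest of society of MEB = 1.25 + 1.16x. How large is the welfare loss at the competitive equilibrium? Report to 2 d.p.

Market equilibrium (private): 27.31 + 0.48x = 52.42 - 3.29x → x_m = 6.6605.
Social marginal benefit = demand + MEB = 53.67 - 2.13x.
Set SMB = MC: 53.67 - 2.13x = 27.31 + 0.48x → x* = 10.0996.
The loss is the area between SMB and MC from x* to x_m; with linear curves that's a triangle of height MEB(x_m).
DWL = ½ × 3.4391 × 8.9762 = 15.4350.

DWL = $15.44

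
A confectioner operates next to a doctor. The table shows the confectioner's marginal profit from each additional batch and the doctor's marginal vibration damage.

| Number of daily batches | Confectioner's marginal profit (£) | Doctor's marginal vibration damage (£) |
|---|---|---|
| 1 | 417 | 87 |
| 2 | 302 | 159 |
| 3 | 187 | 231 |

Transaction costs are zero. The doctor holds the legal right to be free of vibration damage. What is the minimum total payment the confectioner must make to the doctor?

£246

Efficient level: marginal profit ≥ marginal vibration damage through level 2, so k* = 2.
With the doctor holding the right, the confectioner must at least compensate total damage at k*: 87 + 159 = 246.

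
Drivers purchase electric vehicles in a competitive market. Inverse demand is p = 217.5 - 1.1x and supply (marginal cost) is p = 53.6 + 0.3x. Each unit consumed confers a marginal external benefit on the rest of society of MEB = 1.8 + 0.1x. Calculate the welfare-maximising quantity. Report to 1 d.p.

x* = 127.5

Social marginal benefit = demand + MEB = 219.3 - x.
Set SMB = MC: 219.3 - x = 53.6 + 0.3x → x* = 127.4615.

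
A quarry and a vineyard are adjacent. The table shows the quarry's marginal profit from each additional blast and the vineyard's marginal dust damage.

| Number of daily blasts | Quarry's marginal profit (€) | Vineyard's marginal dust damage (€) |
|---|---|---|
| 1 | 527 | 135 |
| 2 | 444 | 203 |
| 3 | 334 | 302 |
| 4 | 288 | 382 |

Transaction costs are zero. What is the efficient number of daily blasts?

3

Bargaining reaches the level where marginal profit last exceeds marginal dust damage.
That holds through level 3 (334 ≥ 302) but not at 4 (288 < 382).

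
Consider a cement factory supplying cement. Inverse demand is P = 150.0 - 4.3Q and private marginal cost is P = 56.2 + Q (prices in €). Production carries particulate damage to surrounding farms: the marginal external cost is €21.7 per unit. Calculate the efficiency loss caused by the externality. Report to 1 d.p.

Market equilibrium (private): 56.2 + Q = 150.0 - 4.3Q → Q_m = 17.6981.
Social marginal cost = private MC + MEC = 77.9 + Q.
Set SMC = demand: 77.9 + Q = 150.0 - 4.3Q → Q* = 13.6038.
Height of the DWL triangle at Q_m is SMC(Q_m) − demand(Q_m) = MEC(Q_m) = 21.7000.
DWL = ½ × 4.0943 × 21.7000 = 44.4232.

DWL = €44.4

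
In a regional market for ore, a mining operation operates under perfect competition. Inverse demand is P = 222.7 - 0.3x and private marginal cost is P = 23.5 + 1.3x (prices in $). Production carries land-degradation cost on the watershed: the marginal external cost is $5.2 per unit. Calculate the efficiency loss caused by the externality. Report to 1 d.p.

Market equilibrium (private): 23.5 + 1.3x = 222.7 - 0.3x → x_m = 124.5000.
Social marginal cost = private MC + MEC = 28.7 + 1.3x.
Set SMC = demand: 28.7 + 1.3x = 222.7 - 0.3x → x* = 121.2500.
Height of the DWL triangle at x_m is SMC(x_m) − demand(x_m) = MEC(x_m) = 5.2000.
DWL = ½ × 3.2500 × 5.2000 = 8.4500.

DWL = $8.5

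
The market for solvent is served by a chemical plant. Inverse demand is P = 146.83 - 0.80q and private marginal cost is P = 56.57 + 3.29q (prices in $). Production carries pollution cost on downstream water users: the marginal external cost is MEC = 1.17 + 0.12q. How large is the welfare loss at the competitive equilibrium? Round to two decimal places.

Market equilibrium (private): 56.57 + 3.29q = 146.83 - 0.80q → q_m = 22.0685.
Social marginal cost = private MC + MEC = 57.74 + 3.41q.
Set SMC = demand: 57.74 + 3.41q = 146.83 - 0.80q → q* = 21.1615.
The loss is the area between SMC and demand from q* to q_m; with linear curves that's a triangle of height MEC(q_m).
DWL = ½ × 0.9070 × 3.8182 = 1.7316.

DWL = $1.73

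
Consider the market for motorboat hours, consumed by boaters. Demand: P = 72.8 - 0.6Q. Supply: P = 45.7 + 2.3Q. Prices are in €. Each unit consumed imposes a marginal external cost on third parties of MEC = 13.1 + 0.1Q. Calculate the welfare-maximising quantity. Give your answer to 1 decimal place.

Social marginal benefit = demand − MEC = 59.7 - 0.7Q.
Set SMB = MC: 59.7 - 0.7Q = 45.7 + 2.3Q → Q* = 4.6667.

Q* = 4.7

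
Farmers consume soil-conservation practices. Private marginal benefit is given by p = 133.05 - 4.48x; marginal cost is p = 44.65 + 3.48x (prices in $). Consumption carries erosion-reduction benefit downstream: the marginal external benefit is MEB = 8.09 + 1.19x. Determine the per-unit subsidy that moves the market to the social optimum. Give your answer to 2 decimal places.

Social marginal benefit = demand + MEB = 141.14 - 3.29x.
Set SMB = MC: 141.14 - 3.29x = 44.65 + 3.48x → x* = 14.2526.
The Pigouvian subsidy equals MEB at x*: 8.09 + 1.19×14.2526 = 25.0506.

subsidy = $25.05 per unit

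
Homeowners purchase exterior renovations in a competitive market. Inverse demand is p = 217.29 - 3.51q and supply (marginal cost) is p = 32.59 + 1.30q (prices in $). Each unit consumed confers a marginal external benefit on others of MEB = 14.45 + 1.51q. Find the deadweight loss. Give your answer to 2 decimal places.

Market equilibrium (private): 32.59 + 1.30q = 217.29 - 3.51q → q_m = 38.3992.
Social marginal benefit = demand + MEB = 231.74 - 2.00q.
Set SMB = MC: 231.74 - 2.00q = 32.59 + 1.30q → q* = 60.3485.
Between q* and q_m the wedge SMB − MC runs linearly from 0 to MEB(q_m), so the loss is a triangle.
DWL = ½ × 21.9493 × 72.4327 = 794.9235.

DWL = $794.92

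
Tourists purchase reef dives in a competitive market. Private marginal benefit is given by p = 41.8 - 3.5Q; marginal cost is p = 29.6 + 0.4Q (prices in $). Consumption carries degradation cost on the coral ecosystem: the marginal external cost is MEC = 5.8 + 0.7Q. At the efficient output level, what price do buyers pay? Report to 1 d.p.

P = $36.9

Social marginal benefit = demand − MEC = 36.0 - 4.2Q.
Set SMB = MC: 36.0 - 4.2Q = 29.6 + 0.4Q → Q* = 1.3913.
Consumer price on the demand curve at Q*: 41.8 − 3.5×1.3913 = 36.9305.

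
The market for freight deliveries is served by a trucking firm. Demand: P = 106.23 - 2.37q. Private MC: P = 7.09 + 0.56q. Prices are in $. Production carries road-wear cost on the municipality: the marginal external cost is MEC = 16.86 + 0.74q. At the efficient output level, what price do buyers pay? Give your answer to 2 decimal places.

Social marginal cost = private MC + MEC = 23.95 + 1.30q.
Set SMC = demand: 23.95 + 1.30q = 106.23 - 2.37q → q* = 22.4196.
Consumer price on the demand curve at q*: 106.23 − 2.37×22.4196 = 53.0955.

P = $53.10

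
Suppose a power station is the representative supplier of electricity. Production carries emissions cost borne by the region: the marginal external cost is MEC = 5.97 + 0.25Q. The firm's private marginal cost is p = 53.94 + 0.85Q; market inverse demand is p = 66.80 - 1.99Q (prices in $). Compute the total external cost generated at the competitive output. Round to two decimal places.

Market equilibrium (private): 53.94 + 0.85Q = 66.80 - 1.99Q → Q_m = 4.5282.
Total external cost = ∫₀^{Q_m} (5.97 + 0.25Q) dQ = 5.97×4.5282 + ½×0.25×4.5282² = 29.5964.

$29.60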